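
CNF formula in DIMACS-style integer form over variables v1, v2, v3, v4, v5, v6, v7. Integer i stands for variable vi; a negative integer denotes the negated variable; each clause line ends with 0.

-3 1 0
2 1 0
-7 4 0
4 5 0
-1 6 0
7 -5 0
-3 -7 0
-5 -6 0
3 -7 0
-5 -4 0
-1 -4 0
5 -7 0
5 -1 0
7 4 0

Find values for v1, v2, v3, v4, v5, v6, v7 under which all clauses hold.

v1=0, v2=1, v3=0, v4=1, v5=0, v6=1, v7=0

v2 occurs only positively in the remaining clauses — set v2 = True.
Try v1 = False.
  then v3 is forced to False.
  then v7 is forced to False.
  then v5 is forced to False.
  then v4 is forced to True.
v6 is now unconstrained; take v6 = True.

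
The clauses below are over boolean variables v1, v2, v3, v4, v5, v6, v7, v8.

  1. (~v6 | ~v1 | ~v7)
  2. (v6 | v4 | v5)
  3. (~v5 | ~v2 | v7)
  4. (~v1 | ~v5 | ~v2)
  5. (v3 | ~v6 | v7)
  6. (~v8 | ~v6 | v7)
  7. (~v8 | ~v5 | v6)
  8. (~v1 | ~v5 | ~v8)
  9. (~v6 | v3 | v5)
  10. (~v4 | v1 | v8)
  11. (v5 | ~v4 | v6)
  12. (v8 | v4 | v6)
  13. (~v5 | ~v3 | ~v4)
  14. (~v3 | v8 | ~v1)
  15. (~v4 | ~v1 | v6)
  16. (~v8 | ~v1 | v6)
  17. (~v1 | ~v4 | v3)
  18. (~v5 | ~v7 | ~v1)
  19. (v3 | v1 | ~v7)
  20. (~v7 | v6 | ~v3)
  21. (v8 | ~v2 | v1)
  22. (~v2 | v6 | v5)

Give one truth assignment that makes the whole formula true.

v1 = F  v2 = F  v3 = T  v4 = F  v5 = F  v6 = T  v7 = F  v8 = F

Check each clause:
  1. (~v1 | ~v7 | ~v6) — ~v7 is true.
  2. (v4 | v5 | v6) — v6 is true.
  3. (v7 | ~v2 | ~v5) — ~v5 is true.
  4. (~v2 | ~v1 | ~v5) — ~v5 is true.
  5. (v7 | ~v6 | v3) — v3 is true.
  6. (~v8 | v7 | ~v6) — ~v8 is true.
  7. (v6 | ~v5 | ~v8) — ~v8 is true.
  8. (~v5 | ~v8 | ~v1) — ~v8 is true.
  9. (v3 | ~v6 | v5) — v3 is true.
  10. (v1 | ~v4 | v8) — ~v4 is true.
  11. (~v4 | v6 | v5) — ~v4 is true.
  12. (v4 | v6 | v8) — v6 is true.
  13. (~v5 | ~v3 | ~v4) — ~v5 is true.
  14. (~v3 | ~v1 | v8) — ~v1 is true.
  15. (~v1 | ~v4 | v6) — ~v4 is true.
  16. (~v1 | v6 | ~v8) — ~v8 is true.
  17. (v3 | ~v4 | ~v1) — v3 is true.
  18. (~v5 | ~v7 | ~v1) — ~v7 is true.
  19. (v1 | ~v7 | v3) — ~v7 is true.
  20. (~v3 | v6 | ~v7) — ~v7 is true.
  21. (v1 | v8 | ~v2) — ~v2 is true.
  22. (~v2 | v6 | v5) — ~v2 is true.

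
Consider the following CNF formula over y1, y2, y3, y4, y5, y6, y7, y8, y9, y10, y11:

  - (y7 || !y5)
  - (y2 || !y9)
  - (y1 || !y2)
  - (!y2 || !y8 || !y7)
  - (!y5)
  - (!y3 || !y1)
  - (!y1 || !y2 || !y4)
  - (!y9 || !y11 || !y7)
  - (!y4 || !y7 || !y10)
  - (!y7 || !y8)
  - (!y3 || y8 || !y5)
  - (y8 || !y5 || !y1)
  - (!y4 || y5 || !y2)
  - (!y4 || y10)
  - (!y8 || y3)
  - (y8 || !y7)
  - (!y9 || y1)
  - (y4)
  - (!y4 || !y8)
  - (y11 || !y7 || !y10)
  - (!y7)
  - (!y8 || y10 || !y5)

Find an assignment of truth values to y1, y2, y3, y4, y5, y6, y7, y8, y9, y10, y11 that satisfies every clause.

y1 = F  y2 = F  y3 = T  y4 = T  y5 = F  y6 = T  y7 = F  y8 = F  y9 = F  y10 = T  y11 = T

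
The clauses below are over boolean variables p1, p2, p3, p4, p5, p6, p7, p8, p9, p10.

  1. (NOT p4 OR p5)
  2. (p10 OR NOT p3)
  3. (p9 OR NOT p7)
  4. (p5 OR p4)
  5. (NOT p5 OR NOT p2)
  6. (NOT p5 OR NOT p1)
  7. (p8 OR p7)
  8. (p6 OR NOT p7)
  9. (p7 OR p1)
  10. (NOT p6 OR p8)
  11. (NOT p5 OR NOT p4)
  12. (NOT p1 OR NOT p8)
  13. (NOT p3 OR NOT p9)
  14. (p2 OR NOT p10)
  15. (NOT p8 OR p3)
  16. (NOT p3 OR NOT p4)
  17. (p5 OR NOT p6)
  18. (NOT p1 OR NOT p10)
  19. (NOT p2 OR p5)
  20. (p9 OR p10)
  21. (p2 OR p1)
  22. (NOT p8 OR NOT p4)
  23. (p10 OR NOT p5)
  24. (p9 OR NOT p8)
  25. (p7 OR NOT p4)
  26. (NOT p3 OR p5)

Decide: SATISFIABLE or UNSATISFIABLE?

UNSATISFIABLE

p5 = True:
  propagation gives p2=False, p1=False; an empty clause results — contradiction.
p5 = False:
  propagation gives p4=False; an empty clause results — contradiction.
Every branch closes, so no satisfying assignment exists.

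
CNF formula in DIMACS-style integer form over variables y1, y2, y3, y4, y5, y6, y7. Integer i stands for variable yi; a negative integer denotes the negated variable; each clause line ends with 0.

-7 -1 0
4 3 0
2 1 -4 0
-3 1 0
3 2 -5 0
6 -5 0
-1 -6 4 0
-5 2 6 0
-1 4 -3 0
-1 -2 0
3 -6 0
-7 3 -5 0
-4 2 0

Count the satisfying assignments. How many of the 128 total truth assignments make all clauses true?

Satisfying assignments:
  y1=0 y2=1 y3=0 y4=1 y5=0 y6=0 y7=0
  y1=0 y2=1 y3=0 y4=1 y5=0 y6=0 y7=1
Count: 2.

2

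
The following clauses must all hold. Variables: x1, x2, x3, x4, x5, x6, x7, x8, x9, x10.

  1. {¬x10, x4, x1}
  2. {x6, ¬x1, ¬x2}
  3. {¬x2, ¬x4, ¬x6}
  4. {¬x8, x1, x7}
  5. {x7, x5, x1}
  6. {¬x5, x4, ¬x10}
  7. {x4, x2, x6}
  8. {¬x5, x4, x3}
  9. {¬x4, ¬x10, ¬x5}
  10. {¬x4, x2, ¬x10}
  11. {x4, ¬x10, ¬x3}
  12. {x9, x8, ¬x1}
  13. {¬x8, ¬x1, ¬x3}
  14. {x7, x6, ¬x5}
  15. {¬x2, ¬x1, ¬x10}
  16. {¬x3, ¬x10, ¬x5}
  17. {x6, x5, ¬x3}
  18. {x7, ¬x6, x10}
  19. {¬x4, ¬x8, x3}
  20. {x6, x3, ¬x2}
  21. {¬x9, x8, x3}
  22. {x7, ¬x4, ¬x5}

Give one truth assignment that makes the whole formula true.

x1=0, x2=1, x3=1, x4=1, x5=1, x6=0, x7=1, x8=0, x9=0, x10=0

Check each clause:
  1. {x1, ¬x10, x4} — x4 is true.
  2. {x6, ¬x2, ¬x1} — ¬x1 is true.
  3. {¬x6, ¬x2, ¬x4} — ¬x6 is true.
  4. {x7, ¬x8, x1} — ¬x8 is true.
  5. {x7, x5, x1} — x5 is true.
  6. {¬x5, ¬x10, x4} — x4 is true.
  7. {x4, x2, x6} — x2 is true.
  8. {x3, x4, ¬x5} — x3 is true.
  9. {¬x5, ¬x4, ¬x10} — ¬x10 is true.
  10. {¬x10, x2, ¬x4} — x2 is true.
  11. {¬x10, ¬x3, x4} — x4 is true.
  12. {x8, ¬x1, x9} — ¬x1 is true.
  13. {¬x3, ¬x1, ¬x8} — ¬x8 is true.
  14. {¬x5, x7, x6} — x7 is true.
  15. {¬x1, ¬x2, ¬x10} — ¬x1 is true.
  16. {¬x3, ¬x5, ¬x10} — ¬x10 is true.
  17. {¬x3, x5, x6} — x5 is true.
  18. {x7, x10, ¬x6} — ¬x6 is true.
  19. {¬x4, ¬x8, x3} — ¬x8 is true.
  20. {x6, x3, ¬x2} — x3 is true.
  21. {x8, x3, ¬x9} — x3 is true.
  22. {x7, ¬x4, ¬x5} — x7 is true.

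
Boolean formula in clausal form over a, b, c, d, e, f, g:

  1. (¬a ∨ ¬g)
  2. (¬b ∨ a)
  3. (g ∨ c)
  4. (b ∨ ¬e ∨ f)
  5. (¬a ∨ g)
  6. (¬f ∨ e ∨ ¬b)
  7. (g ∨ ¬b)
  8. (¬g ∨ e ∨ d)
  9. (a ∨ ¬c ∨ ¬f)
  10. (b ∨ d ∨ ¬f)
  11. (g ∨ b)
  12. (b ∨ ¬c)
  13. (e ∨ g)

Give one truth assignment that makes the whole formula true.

a=F  b=F  c=F  d=T  e=F  f=T  g=T

Check each clause:
  1. (¬g ∨ ¬a) — ¬a is true.
  2. (a ∨ ¬b) — ¬b is true.
  3. (c ∨ g) — g is true.
  4. (¬e ∨ f ∨ b) — ¬e is true.
  5. (g ∨ ¬a) — ¬a is true.
  6. (¬f ∨ ¬b ∨ e) — ¬b is true.
  7. (¬b ∨ g) — ¬b is true.
  8. (d ∨ e ∨ ¬g) — d is true.
  9. (¬c ∨ a ∨ ¬f) — ¬c is true.
  10. (¬f ∨ b ∨ d) — d is true.
  11. (g ∨ b) — g is true.
  12. (¬c ∨ b) — ¬c is true.
  13. (g ∨ e) — g is true.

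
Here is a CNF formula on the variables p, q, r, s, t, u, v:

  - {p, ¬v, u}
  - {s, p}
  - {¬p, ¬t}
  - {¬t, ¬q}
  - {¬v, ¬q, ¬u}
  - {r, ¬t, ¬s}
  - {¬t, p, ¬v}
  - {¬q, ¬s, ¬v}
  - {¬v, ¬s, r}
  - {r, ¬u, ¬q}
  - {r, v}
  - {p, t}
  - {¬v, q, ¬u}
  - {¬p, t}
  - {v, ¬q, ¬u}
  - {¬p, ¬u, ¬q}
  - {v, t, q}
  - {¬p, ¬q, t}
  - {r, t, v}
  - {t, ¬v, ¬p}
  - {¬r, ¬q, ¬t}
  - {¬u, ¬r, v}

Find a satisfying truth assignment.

Try p = False.
  then s is forced to True.
  then t is forced to True.
  then q is forced to False.
  then r is forced to True.
  then v is forced to False.
  then u is forced to False.

p=0, q=0, r=1, s=1, t=1, u=0, v=0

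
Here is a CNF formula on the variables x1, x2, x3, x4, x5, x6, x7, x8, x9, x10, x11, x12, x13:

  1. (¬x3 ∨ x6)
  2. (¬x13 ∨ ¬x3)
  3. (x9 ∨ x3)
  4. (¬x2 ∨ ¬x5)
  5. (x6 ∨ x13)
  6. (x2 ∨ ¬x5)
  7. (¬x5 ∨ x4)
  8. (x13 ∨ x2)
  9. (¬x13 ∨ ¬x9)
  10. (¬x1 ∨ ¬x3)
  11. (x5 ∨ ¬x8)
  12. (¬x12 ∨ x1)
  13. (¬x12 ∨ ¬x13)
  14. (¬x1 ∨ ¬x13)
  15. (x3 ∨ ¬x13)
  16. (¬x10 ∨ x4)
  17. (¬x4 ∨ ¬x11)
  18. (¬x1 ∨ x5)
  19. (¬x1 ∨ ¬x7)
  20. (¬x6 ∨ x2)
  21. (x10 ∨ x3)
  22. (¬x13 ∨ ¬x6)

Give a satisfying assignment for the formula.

x1=F, x2=T, x3=T, x4=T, x5=F, x6=T, x7=F, x8=F, x9=T, x10=F, x11=F, x12=F, x13=F

Check each clause:
  1. (¬x3 ∨ x6) — x6 is true.
  2. (¬x13 ∨ ¬x3) — ¬x13 is true.
  3. (x9 ∨ x3) — x9 is true.
  4. (¬x5 ∨ ¬x2) — ¬x5 is true.
  5. (x13 ∨ x6) — x6 is true.
  6. (¬x5 ∨ x2) — x2 is true.
  7. (x4 ∨ ¬x5) — ¬x5 is true.
  8. (x13 ∨ x2) — x2 is true.
  9. (¬x9 ∨ ¬x13) — ¬x13 is true.
  10. (¬x1 ∨ ¬x3) — ¬x1 is true.
  11. (x5 ∨ ¬x8) — ¬x8 is true.
  12. (x1 ∨ ¬x12) — ¬x12 is true.
  13. (¬x12 ∨ ¬x13) — ¬x13 is true.
  14. (¬x1 ∨ ¬x13) — ¬x13 is true.
  15. (x3 ∨ ¬x13) — x3 is true.
  16. (¬x10 ∨ x4) — x4 is true.
  17. (¬x11 ∨ ¬x4) — ¬x11 is true.
  18. (x5 ∨ ¬x1) — ¬x1 is true.
  19. (¬x1 ∨ ¬x7) — ¬x7 is true.
  20. (¬x6 ∨ x2) — x2 is true.
  21. (x10 ∨ x3) — x3 is true.
  22. (¬x6 ∨ ¬x13) — ¬x13 is true.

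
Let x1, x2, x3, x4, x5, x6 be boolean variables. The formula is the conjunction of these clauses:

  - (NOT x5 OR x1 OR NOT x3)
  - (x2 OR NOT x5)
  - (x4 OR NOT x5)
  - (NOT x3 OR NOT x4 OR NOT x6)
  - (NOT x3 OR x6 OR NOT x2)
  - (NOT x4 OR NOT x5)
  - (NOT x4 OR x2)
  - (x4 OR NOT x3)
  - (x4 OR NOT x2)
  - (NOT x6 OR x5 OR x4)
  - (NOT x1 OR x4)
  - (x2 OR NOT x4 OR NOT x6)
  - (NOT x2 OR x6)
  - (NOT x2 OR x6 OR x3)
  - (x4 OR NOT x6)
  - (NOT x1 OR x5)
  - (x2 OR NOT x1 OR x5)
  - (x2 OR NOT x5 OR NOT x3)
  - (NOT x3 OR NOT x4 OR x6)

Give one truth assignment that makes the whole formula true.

x1=F, x2=T, x3=F, x4=T, x5=F, x6=T

Set x1 = False and propagate.
Branch on x2: take x2 = True.
  then x4 is forced to True.
  then x5 is forced to False.
  then x6 is forced to True.
  then x3 is forced to False.
Every clause has at least one true literal under this assignment.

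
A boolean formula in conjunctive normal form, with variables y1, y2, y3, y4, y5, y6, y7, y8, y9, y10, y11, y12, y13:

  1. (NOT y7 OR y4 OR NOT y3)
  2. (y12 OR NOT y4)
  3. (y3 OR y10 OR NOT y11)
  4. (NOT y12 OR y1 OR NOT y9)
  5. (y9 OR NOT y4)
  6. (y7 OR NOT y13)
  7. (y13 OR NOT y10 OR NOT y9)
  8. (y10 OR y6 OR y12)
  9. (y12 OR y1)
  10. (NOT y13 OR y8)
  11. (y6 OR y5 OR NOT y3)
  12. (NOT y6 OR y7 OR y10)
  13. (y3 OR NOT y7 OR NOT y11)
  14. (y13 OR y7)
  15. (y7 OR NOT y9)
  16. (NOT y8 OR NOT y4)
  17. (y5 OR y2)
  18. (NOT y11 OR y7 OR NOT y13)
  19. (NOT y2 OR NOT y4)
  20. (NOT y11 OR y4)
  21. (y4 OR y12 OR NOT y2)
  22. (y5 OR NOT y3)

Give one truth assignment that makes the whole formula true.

y1=F, y2=T, y3=F, y4=F, y5=T, y6=T, y7=T, y8=F, y9=F, y10=T, y11=F, y12=T, y13=F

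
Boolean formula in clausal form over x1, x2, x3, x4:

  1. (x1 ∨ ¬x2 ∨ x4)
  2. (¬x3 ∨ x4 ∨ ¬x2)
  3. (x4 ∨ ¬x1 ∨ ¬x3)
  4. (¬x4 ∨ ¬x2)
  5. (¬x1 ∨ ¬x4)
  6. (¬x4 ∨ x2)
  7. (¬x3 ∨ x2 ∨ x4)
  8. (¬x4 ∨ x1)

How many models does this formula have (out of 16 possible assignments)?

3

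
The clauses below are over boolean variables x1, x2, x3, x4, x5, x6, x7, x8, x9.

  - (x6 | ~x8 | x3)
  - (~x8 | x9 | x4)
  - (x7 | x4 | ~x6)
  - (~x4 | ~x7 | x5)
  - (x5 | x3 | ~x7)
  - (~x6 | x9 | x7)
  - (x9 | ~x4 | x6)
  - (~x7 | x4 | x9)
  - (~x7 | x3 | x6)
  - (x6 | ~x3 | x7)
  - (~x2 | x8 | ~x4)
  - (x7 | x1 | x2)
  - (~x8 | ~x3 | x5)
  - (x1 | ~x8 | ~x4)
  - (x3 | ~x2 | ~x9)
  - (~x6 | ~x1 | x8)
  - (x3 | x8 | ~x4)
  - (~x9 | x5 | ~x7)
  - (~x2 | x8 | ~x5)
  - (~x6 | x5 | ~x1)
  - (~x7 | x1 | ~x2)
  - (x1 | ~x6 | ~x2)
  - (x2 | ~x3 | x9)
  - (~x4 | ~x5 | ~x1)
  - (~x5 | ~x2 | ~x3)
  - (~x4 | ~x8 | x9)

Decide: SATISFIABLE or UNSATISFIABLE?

SATISFIABLE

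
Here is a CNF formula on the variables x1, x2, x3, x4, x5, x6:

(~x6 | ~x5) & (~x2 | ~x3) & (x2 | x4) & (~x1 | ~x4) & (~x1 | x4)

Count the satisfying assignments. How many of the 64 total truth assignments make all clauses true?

Case analysis on x4 and x1:
  x4=1, x1=1: a clause becomes empty — 0.
  x4=1, x1=0: 9 of the 16 assignments to (x2,x3,x5,x6) work.
  x4=0, x1=1: a clause becomes empty — 0.
  x4=0, x1=0: remaining (x2,x3,x5,x6) ∈ {(1,0,0,0); (1,0,0,1); (1,0,1,0)} — 3.
Total: 0 + 9 + 0 + 3 = 12.

12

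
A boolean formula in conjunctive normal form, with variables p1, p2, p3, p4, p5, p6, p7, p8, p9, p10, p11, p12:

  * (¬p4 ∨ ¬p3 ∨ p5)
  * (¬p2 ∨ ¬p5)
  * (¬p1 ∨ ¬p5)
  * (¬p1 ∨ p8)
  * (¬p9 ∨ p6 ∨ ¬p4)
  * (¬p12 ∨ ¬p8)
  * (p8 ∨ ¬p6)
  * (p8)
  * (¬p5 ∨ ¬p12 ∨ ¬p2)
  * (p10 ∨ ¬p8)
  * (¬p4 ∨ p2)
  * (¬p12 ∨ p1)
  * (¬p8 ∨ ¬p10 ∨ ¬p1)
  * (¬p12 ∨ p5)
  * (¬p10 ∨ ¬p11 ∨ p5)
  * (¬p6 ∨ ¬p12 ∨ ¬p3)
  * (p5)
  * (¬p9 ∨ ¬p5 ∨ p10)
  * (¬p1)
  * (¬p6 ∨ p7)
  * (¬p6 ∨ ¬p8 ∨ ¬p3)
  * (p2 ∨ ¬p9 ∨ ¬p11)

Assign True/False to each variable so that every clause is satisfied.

Unit propagation: (p8) forces p8 = True.
(¬p12) is a unit clause, so p12 = False.
The clause (p10) is unit: p10 must be True.
Unit propagation: (¬p1) forces p1 = False.
Unit propagation: (p5) forces p5 = True.
The clause (¬p2) is unit: p2 must be False.
Unit propagation: (¬p4) forces p4 = False.
Pure literal: p3 appears only negated; assign p3 = False.
p6 occurs only negated in the remaining clauses — set p6 = False.
Set p9 = False and propagate.
p7, p11 are now unconstrained; take p7 = True, p11 = False.
Check each clause:
  1. (¬p3 ∨ p5 ∨ ¬p4) — ¬p3 is true.
  2. (¬p5 ∨ ¬p2) — ¬p2 is true.
  3. (¬p1 ∨ ¬p5) — ¬p1 is true.
  4. (p8 ∨ ¬p1) — p8 is true.
  5. (¬p4 ∨ p6 ∨ ¬p9) — ¬p4 is true.
  6. (¬p12 ∨ ¬p8) — ¬p12 is true.
  7. (¬p6 ∨ p8) — p8 is true.
  8. (p8) — p8 is true.
  9. (¬p12 ∨ ¬p2 ∨ ¬p5) — ¬p12 is true.
  10. (¬p8 ∨ p10) — p10 is true.
  11. (¬p4 ∨ p2) — ¬p4 is true.
  12. (p1 ∨ ¬p12) — ¬p12 is true.
  13. (¬p8 ∨ ¬p1 ∨ ¬p10) — ¬p1 is true.
  14. (p5 ∨ ¬p12) — ¬p12 is true.
  15. (p5 ∨ ¬p10 ∨ ¬p11) — ¬p11 is true.
  16. (¬p12 ∨ ¬p3 ∨ ¬p6) — ¬p6 is true.
  17. (p5) — p5 is true.
  18. (p10 ∨ ¬p5 ∨ ¬p9) — p10 is true.
  19. (¬p1) — ¬p1 is true.
  20. (¬p6 ∨ p7) — ¬p6 is true.
  21. (¬p3 ∨ ¬p6 ∨ ¬p8) — ¬p6 is true.
  22. (¬p11 ∨ ¬p9 ∨ p2) — ¬p11 is true.

p1=0, p2=0, p3=0, p4=0, p5=1, p6=0, p7=1, p8=1, p9=0, p10=1, p11=0, p12=0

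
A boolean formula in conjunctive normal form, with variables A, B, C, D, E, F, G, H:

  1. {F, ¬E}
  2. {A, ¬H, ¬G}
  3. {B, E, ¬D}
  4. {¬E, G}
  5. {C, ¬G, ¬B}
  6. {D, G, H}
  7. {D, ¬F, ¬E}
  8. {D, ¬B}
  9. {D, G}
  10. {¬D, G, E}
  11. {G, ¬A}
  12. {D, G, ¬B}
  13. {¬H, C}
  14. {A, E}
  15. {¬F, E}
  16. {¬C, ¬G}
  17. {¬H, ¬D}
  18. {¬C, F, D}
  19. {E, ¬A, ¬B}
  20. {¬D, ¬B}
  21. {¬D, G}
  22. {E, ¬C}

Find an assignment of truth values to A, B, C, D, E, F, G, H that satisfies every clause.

A = F, B = F, C = F, D = T, E = T, F = T, G = T, H = F

Branch on A: take A = False.
  then E is forced to True.
  then F is forced to True.
  then G is forced to True.
  then H is forced to False.
  then D is forced to True.
  then C is forced to False.
  then B is forced to False.
Check each clause:
  1. {F, ¬E} — F is true.
  2. {A, ¬H, ¬G} — ¬H is true.
  3. {E, ¬D, B} — E is true.
  4. {G, ¬E} — G is true.
  5. {¬B, ¬G, C} — ¬B is true.
  6. {D, H, G} — D is true.
  7. {¬E, D, ¬F} — D is true.
  8. {¬B, D} — D is true.
  9. {G, D} — D is true.
  10. {¬D, E, G} — E is true.
  11. {¬A, G} — ¬A is true.
  12. {¬B, D, G} — D is true.
  13. {¬H, C} — ¬H is true.
  14. {A, E} — E is true.
  15. {¬F, E} — E is true.
  16. {¬C, ¬G} — ¬C is true.
  17. {¬H, ¬D} — ¬H is true.
  18. {F, ¬C, D} — D is true.
  19. {¬A, ¬B, E} — E is true.
  20. {¬D, ¬B} — ¬B is true.
  21. {G, ¬D} — G is true.
  22. {E, ¬C} — E is true.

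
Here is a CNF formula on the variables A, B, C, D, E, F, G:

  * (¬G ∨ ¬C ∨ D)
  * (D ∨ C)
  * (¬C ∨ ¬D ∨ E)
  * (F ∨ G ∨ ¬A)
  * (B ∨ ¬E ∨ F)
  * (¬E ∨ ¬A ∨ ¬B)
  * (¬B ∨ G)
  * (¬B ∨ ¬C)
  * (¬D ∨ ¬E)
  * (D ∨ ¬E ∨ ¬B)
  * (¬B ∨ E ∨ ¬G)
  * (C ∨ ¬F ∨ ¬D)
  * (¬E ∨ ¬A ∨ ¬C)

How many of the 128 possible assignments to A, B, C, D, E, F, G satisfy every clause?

Satisfying assignments:
  A=0 B=0 C=0 D=1 E=0 F=0 G=0
  A=0 B=0 C=0 D=1 E=0 F=0 G=1
  A=0 B=0 C=1 D=0 E=0 F=0 G=0
  A=0 B=0 C=1 D=0 E=0 F=1 G=0
  A=0 B=0 C=1 D=0 E=1 F=1 G=0
  A=1 B=0 C=0 D=1 E=0 F=0 G=1
  A=1 B=0 C=1 D=0 E=0 F=1 G=0
Count: 7.

7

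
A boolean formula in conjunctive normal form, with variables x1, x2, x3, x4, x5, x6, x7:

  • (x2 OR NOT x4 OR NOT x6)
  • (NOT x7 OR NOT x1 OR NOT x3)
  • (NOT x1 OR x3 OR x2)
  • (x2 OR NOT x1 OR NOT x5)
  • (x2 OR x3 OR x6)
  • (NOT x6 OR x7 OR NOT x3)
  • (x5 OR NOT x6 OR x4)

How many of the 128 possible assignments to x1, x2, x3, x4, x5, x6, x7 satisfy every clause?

56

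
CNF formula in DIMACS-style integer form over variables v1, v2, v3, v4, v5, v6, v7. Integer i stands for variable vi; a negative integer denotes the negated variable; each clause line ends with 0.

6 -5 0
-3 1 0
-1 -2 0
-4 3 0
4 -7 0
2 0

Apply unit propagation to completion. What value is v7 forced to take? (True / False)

False

(v2) is a unit clause: v2 = True.
(!v1 || !v2): since v2 = True, the clause reduces to (!v1). v1 = False.
In (!v3 || v1), v1 is now false; !v3 must hold, so v3 = False.
From (!v4 || v3) and v3 = False: v4 = False.
(!v7 || v4) with v4 = False leaves only !v7, so v7 = False.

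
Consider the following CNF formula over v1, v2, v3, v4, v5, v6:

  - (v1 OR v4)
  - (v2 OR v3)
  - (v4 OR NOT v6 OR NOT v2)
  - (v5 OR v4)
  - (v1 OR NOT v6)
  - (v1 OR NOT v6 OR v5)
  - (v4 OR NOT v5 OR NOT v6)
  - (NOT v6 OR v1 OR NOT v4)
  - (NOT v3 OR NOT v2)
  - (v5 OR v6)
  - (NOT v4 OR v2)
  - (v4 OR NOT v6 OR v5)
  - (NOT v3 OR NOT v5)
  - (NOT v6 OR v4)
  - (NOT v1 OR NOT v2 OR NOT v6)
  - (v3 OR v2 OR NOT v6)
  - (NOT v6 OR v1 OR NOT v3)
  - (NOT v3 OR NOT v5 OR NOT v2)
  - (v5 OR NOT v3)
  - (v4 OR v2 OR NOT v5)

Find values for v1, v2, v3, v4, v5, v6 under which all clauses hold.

Try v1 = False.
  then v4 is forced to True.
  then v6 is forced to False.
  then v5 is forced to True.
  then v2 is forced to True.
  then v3 is forced to False.

v1=False, v2=True, v3=False, v4=True, v5=True, v6=False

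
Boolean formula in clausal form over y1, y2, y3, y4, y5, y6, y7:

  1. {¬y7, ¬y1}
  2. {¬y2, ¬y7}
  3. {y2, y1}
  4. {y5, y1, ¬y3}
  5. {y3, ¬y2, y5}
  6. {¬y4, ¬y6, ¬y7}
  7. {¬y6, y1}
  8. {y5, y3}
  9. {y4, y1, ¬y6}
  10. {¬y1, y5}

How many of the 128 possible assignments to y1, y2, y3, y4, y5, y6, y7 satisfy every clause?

Split on y1, then y5.
  y1=T, y5=T: forces y7=F; y2, y3, y4, y6 free → 2^4 = 16.
  y1=T, y5=F: a clause becomes empty — 0.
  y1=F, y5=T: remaining (y2,y3,y4,y6,y7) ∈ {(T,F,F,F,F); (T,F,T,F,F); (T,T,F,F,F); (T,T,T,F,F)} — 4.
  y1=F, y5=F: a clause becomes empty — 0.
Total: 16 + 0 + 4 + 0 = 20.

20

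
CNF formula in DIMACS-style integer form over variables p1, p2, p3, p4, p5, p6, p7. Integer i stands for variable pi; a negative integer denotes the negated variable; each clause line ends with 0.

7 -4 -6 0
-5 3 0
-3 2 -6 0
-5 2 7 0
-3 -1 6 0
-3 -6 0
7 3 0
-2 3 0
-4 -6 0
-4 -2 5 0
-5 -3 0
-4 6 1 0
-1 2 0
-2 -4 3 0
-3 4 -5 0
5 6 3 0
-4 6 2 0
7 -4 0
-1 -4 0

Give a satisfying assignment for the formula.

p1=0, p2=0, p3=1, p4=0, p5=0, p6=0, p7=0

Check each clause:
  1. (~p4 \/ ~p6 \/ p7) — ~p6 is true.
  2. (p3 \/ ~p5) — p3 is true.
  3. (~p3 \/ p2 \/ ~p6) — ~p6 is true.
  4. (p2 \/ ~p5 \/ p7) — ~p5 is true.
  5. (p6 \/ ~p1 \/ ~p3) — ~p1 is true.
  6. (~p6 \/ ~p3) — ~p6 is true.
  7. (p3 \/ p7) — p3 is true.
  8. (~p2 \/ p3) — p3 is true.
  9. (~p4 \/ ~p6) — ~p6 is true.
  10. (p5 \/ ~p2 \/ ~p4) — ~p4 is true.
  11. (~p3 \/ ~p5) — ~p5 is true.
  12. (~p4 \/ p1 \/ p6) — ~p4 is true.
  13. (~p1 \/ p2) — ~p1 is true.
  14. (p3 \/ ~p2 \/ ~p4) — p3 is true.
  15. (~p3 \/ p4 \/ ~p5) — ~p5 is true.
  16. (p5 \/ p6 \/ p3) — p3 is true.
  17. (p2 \/ ~p4 \/ p6) — ~p4 is true.
  18. (p7 \/ ~p4) — ~p4 is true.
  19. (~p1 \/ ~p4) — ~p4 is true.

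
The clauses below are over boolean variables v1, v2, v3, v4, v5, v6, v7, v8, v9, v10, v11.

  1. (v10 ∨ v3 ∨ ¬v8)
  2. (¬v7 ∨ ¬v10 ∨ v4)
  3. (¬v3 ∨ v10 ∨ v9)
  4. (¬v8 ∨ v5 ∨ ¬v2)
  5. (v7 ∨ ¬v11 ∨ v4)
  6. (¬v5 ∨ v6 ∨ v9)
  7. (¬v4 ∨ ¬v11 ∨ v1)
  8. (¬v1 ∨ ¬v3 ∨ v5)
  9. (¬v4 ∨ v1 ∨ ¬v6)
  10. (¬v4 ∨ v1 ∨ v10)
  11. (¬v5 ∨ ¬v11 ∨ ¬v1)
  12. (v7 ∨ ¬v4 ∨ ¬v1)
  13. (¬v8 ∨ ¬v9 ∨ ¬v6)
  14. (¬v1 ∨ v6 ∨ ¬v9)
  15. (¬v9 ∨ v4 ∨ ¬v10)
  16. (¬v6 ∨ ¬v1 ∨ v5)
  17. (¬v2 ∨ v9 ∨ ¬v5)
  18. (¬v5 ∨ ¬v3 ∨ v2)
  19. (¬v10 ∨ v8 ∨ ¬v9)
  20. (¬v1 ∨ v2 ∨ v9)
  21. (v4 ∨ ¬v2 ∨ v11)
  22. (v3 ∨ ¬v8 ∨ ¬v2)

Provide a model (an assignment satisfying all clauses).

v1 = F, v2 = F, v3 = T, v4 = T, v5 = F, v6 = F, v7 = T, v8 = T, v9 = T, v10 = T, v11 = F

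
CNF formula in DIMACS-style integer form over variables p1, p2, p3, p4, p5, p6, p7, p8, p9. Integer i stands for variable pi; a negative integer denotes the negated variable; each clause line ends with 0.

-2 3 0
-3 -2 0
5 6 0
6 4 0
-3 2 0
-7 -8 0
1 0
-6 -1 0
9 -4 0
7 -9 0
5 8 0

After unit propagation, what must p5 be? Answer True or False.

Unit clause (p1) sets p1 = True.
From (~p6 | ~p1) and p1 = True: p6 = False.
(p5 | p6) with p6 = False leaves only p5, so p5 = True.

True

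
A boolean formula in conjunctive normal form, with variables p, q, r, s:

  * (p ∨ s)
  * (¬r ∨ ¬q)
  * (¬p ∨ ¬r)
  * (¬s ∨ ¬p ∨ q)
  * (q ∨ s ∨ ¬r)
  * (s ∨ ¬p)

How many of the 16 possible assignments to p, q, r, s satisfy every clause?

Satisfying assignments:
  p=F q=F r=F s=T
  p=F q=F r=T s=T
  p=F q=T r=F s=T
  p=T q=T r=F s=T
Count: 4.

4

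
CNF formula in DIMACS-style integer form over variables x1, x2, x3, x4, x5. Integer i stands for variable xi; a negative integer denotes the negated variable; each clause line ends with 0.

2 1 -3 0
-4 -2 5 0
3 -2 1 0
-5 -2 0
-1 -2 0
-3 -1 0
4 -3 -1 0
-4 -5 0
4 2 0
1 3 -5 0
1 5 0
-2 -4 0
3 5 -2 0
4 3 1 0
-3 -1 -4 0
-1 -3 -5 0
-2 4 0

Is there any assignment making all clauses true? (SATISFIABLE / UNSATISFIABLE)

SATISFIABLE

Set x1 = True and propagate.
  then x2 is forced to False.
  then x3 is forced to False.
  then x4 is forced to True.
  then x5 is forced to False.
Every clause has at least one true literal under this assignment.
So x1=True, x2=False, x3=False, x4=True, x5=False is a satisfying assignment.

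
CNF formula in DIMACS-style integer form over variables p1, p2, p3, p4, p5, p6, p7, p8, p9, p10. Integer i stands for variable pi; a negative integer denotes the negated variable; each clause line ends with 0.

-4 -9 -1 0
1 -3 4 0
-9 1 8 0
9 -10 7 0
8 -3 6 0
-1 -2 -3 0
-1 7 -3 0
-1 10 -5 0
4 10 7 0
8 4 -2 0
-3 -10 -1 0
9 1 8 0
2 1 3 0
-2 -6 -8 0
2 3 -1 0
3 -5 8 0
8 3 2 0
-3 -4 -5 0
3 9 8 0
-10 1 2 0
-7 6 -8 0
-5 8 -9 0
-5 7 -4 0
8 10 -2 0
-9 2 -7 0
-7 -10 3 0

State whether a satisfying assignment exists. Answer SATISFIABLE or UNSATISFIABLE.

SATISFIABLE

p5 occurs only negated in the remaining clauses — set p5 = False.
Branch on p1: take p1 = True.
The remaining clauses are satisfied by p2 = False, p3 = True, p4 = True, p6 = True, p7 = True, p8 = False, p9 = False, p10 = False.
So p1=1, p2=0, p3=1, p4=1, p5=0, p6=1, p7=1, p8=0, p9=0, p10=0 is a satisfying assignment.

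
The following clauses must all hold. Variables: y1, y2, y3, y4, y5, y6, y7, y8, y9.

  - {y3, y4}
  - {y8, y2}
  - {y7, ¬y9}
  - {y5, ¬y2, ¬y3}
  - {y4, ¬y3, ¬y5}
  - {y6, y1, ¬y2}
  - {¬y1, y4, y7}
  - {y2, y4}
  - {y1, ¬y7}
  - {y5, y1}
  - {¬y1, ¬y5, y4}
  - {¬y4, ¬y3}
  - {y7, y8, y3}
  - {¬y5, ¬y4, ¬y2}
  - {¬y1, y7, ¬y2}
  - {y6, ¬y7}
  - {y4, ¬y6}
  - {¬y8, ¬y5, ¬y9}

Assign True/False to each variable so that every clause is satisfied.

y1=T  y2=F  y3=F  y4=T  y5=F  y6=T  y7=T  y8=T  y9=T

Branch on y1: take y1 = True.
Try y2 = False.
  then y8 is forced to True.
  then y4 is forced to True.
  then y3 is forced to False.
Set y5 = False and propagate.
The remaining clauses are satisfied by y6 = True, y7 = True, y9 = True.
Check each clause:
  1. {y4, y3} — y4 is true.
  2. {y2, y8} — y8 is true.
  3. {y7, ¬y9} — y7 is true.
  4. {y5, ¬y2, ¬y3} — ¬y3 is true.
  5. {y4, ¬y5, ¬y3} — ¬y5 is true.
  6. {y1, y6, ¬y2} — y1 is true.
  7. {y4, ¬y1, y7} — y4 is true.
  8. {y2, y4} — y4 is true.
  9. {y1, ¬y7} — y1 is true.
  10. {y5, y1} — y1 is true.
  11. {y4, ¬y5, ¬y1} — ¬y5 is true.
  12. {¬y4, ¬y3} — ¬y3 is true.
  13. {y7, y8, y3} — y8 is true.
  14. {¬y2, ¬y4, ¬y5} — ¬y5 is true.
  15. {¬y1, ¬y2, y7} — ¬y2 is true.
  16. {¬y7, y6} — y6 is true.
  17. {y4, ¬y6} — y4 is true.
  18. {¬y5, ¬y9, ¬y8} — ¬y5 is true.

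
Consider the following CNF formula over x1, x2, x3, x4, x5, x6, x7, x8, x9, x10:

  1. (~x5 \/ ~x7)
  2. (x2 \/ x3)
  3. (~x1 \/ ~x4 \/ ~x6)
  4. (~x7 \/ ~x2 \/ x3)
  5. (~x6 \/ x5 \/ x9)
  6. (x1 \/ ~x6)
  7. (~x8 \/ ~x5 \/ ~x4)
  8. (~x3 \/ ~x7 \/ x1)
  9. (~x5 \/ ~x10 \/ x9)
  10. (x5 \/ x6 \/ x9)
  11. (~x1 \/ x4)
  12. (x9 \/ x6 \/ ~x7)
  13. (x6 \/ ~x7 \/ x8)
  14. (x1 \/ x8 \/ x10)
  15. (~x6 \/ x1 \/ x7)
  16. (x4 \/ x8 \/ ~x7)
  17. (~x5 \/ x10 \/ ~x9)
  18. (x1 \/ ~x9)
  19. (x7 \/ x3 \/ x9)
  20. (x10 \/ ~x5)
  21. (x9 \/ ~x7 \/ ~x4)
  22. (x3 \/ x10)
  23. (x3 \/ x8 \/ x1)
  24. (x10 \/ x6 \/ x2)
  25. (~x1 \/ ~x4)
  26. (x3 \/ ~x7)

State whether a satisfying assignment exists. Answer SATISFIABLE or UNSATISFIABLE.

x7 = True:
  propagation gives x5=False, x3=True, x1=True, x4=True; an empty clause results — contradiction.
x7 = False:
  x1 = True:
    propagation gives x4=True; an empty clause results — contradiction.
  x1 = False:
    propagation gives x6=False, x9=False, x5=True, x10=False; an empty clause results — contradiction.
Every branch closes, so no satisfying assignment exists.

UNSATISFIABLE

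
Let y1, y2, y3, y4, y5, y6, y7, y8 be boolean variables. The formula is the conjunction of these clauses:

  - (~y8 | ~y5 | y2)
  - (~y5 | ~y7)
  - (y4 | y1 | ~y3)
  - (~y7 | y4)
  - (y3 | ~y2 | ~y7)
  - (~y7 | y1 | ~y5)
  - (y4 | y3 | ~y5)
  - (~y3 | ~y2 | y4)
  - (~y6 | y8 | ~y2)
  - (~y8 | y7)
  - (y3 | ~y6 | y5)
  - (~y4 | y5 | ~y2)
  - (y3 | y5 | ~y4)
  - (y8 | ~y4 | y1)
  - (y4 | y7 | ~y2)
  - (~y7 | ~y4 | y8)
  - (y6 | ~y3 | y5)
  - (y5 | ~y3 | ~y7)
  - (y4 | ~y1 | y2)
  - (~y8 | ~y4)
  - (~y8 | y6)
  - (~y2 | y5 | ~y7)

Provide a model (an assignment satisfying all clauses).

y1=T, y2=F, y3=T, y4=T, y5=T, y6=F, y7=F, y8=F

Check each clause:
  1. (y2 | ~y8 | ~y5) — ~y8 is true.
  2. (~y7 | ~y5) — ~y7 is true.
  3. (y4 | y1 | ~y3) — y1 is true.
  4. (~y7 | y4) — ~y7 is true.
  5. (y3 | ~y7 | ~y2) — ~y7 is true.
  6. (y1 | ~y5 | ~y7) — ~y7 is true.
  7. (y3 | ~y5 | y4) — y3 is true.
  8. (y4 | ~y3 | ~y2) — y4 is true.
  9. (~y6 | y8 | ~y2) — ~y6 is true.
  10. (~y8 | y7) — ~y8 is true.
  11. (y5 | y3 | ~y6) — ~y6 is true.
  12. (~y2 | y5 | ~y4) — y5 is true.
  13. (~y4 | y5 | y3) — y3 is true.
  14. (y1 | y8 | ~y4) — y1 is true.
  15. (y4 | y7 | ~y2) — y4 is true.
  16. (~y4 | y8 | ~y7) — ~y7 is true.
  17. (y5 | y6 | ~y3) — y5 is true.
  18. (y5 | ~y7 | ~y3) — y5 is true.
  19. (~y1 | y4 | y2) — y4 is true.
  20. (~y8 | ~y4) — ~y8 is true.
  21. (y6 | ~y8) — ~y8 is true.
  22. (~y7 | y5 | ~y2) — ~y7 is true.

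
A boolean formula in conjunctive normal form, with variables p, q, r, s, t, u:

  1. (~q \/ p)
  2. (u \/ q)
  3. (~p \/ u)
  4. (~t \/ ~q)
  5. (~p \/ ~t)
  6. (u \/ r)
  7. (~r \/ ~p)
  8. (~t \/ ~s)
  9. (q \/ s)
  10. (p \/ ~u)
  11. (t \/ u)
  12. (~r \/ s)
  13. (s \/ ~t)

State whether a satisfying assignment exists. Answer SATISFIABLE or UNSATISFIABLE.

Set p = True and propagate.
  then u is forced to True.
  then t is forced to False.
  then r is forced to False.
Branch on q: take q = True.
s is now unconstrained; take s = True.
Every clause has at least one true literal under this assignment.
So p=1, q=1, r=0, s=1, t=0, u=1 is a satisfying assignment.

SATISFIABLE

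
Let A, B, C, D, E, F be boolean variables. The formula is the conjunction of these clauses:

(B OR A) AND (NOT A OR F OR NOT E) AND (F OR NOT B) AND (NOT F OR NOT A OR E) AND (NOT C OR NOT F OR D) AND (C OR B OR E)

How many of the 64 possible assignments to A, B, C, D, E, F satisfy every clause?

14

Case analysis on F and A:
  F=1, A=1: B free; 3 ways for (C,D,E) × 2^1 = 6.
  F=1, A=0: E free; 3 ways for (B,C,D) × 2^1 = 6.
  F=0, A=1: remaining (B,C,D,E) ∈ {(0,1,0,0); (0,1,1,0)} — 2.
  F=0, A=0: a clause becomes empty — 0.
Total: 6 + 6 + 2 + 0 = 14.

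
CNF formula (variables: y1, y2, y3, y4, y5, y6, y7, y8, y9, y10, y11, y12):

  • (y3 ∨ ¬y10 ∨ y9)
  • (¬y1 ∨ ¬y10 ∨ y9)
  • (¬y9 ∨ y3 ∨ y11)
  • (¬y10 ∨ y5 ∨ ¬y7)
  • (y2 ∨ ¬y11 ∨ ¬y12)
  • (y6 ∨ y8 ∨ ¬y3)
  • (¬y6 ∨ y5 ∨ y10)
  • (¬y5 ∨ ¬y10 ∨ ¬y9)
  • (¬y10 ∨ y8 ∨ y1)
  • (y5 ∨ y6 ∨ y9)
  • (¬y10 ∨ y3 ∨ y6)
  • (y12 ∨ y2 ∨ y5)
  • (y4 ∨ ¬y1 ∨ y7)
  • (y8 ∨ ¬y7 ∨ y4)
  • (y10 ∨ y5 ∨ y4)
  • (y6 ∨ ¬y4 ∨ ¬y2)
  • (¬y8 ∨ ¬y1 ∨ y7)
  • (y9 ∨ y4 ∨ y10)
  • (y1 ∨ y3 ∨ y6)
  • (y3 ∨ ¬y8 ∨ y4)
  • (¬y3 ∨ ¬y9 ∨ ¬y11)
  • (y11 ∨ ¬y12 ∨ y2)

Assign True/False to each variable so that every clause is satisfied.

y1=F  y2=T  y3=T  y4=T  y5=T  y6=T  y7=F  y8=T  y9=F  y10=T  y11=T  y12=T

Check each clause:
  1. (y9 ∨ ¬y10 ∨ y3) — y3 is true.
  2. (¬y1 ∨ ¬y10 ∨ y9) — ¬y1 is true.
  3. (y11 ∨ y3 ∨ ¬y9) — y3 is true.
  4. (¬y10 ∨ ¬y7 ∨ y5) — ¬y7 is true.
  5. (¬y11 ∨ ¬y12 ∨ y2) — y2 is true.
  6. (¬y3 ∨ y6 ∨ y8) — y8 is true.
  7. (y5 ∨ y10 ∨ ¬y6) — y10 is true.
  8. (¬y5 ∨ ¬y9 ∨ ¬y10) — ¬y9 is true.
  9. (y1 ∨ y8 ∨ ¬y10) — y8 is true.
  10. (y9 ∨ y5 ∨ y6) — y5 is true.
  11. (¬y10 ∨ y3 ∨ y6) — y3 is true.
  12. (y2 ∨ y12 ∨ y5) — y2 is true.
  13. (y7 ∨ y4 ∨ ¬y1) — y4 is true.
  14. (¬y7 ∨ y4 ∨ y8) — y8 is true.
  15. (y5 ∨ y10 ∨ y4) — y10 is true.
  16. (¬y4 ∨ y6 ∨ ¬y2) — y6 is true.
  17. (¬y1 ∨ y7 ∨ ¬y8) — ¬y1 is true.
  18. (y4 ∨ y10 ∨ y9) — y10 is true.
  19. (y6 ∨ y3 ∨ y1) — y3 is true.
  20. (y4 ∨ ¬y8 ∨ y3) — y3 is true.
  21. (¬y3 ∨ ¬y11 ∨ ¬y9) — ¬y9 is true.
  22. (y11 ∨ y2 ∨ ¬y12) — y2 is true.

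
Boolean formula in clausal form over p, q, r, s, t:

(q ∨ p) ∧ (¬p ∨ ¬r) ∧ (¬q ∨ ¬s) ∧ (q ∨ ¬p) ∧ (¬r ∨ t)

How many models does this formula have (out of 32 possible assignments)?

5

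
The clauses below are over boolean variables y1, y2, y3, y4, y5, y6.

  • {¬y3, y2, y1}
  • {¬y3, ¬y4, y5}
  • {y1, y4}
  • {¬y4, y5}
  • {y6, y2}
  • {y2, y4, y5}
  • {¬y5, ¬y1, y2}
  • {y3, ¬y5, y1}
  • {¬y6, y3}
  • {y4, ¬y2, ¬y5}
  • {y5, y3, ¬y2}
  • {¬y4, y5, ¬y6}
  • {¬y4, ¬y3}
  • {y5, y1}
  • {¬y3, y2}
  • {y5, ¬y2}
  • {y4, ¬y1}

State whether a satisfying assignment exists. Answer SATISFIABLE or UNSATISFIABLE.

SATISFIABLE

Try y1 = True.
  then y4 is forced to True.
  then y5 is forced to True.
  then y2 is forced to True.
  then y3 is forced to False.
  then y6 is forced to False.
So y1=1, y2=1, y3=0, y4=1, y5=1, y6=0 is a satisfying assignment.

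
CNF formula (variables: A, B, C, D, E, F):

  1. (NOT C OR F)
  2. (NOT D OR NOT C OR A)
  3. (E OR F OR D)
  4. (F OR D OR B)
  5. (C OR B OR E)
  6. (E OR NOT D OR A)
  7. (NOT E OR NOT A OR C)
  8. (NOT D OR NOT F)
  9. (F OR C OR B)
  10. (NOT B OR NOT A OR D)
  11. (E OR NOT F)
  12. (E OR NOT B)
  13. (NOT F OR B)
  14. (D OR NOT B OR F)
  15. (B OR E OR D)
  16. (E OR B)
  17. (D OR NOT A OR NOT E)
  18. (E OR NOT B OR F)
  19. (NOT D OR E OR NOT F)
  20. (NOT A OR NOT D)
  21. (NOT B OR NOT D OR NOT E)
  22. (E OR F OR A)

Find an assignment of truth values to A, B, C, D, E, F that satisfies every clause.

Branch on A: take A = False.
Branch on B: take B = True.
  then E is forced to True.
  then D is forced to False.
  then F is forced to True.
C is now unconstrained; take C = False.

A=False, B=True, C=False, D=False, E=True, F=True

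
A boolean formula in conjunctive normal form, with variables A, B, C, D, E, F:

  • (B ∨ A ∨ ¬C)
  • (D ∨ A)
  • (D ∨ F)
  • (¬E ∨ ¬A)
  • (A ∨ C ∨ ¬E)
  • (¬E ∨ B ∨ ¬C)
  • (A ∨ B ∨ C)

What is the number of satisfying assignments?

Case analysis on A and C:
  A=1, C=1: B free; 3 ways for (D,E,F) × 2^1 = 6.
  A=1, C=0: B free; 3 ways for (D,E,F) × 2^1 = 6.
  A=0, C=1: remaining (B,D,E,F) ∈ {(1,1,0,0); (1,1,0,1); (1,1,1,0); (1,1,1,1)} — 4.
  A=0, C=0: remaining (B,D,E,F) ∈ {(1,1,0,0); (1,1,0,1)} — 2.
Total: 6 + 6 + 4 + 2 = 18.

18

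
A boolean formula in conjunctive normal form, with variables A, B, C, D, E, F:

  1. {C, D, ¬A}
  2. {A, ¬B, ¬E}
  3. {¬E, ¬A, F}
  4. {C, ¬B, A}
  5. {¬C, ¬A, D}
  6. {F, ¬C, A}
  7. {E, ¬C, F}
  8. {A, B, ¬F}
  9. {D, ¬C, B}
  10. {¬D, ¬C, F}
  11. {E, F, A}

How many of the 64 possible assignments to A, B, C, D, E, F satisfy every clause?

Case analysis on A and C:
  A=T, C=T: remaining (B,D,E,F) ∈ {(F,T,F,T); (F,T,T,T); (T,T,F,T); (T,T,T,T)} — 4.
  A=T, C=F: B free; 3 ways for (D,E,F) × 2^1 = 6.
  A=F, C=T: remaining (B,D,E,F) ∈ {(T,F,F,T); (T,T,F,T)} — 2.
  A=F, C=F: remaining (B,D,E,F) ∈ {(F,F,T,F); (F,T,T,F)} — 2.
Total: 4 + 6 + 2 + 2 = 14.

14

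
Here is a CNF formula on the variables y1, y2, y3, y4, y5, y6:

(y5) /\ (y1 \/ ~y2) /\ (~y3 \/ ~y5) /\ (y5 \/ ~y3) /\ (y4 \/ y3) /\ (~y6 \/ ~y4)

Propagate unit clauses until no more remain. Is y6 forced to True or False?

False

Unit clause (y5) sets y5 = True.
From (~y5 \/ ~y3) and y5 = True: y3 = False.
(y4 \/ y3): since y3 = False, the clause reduces to (y4). y4 = True.
(~y4 \/ ~y6): since y4 = True, the clause reduces to (~y6). y6 = False.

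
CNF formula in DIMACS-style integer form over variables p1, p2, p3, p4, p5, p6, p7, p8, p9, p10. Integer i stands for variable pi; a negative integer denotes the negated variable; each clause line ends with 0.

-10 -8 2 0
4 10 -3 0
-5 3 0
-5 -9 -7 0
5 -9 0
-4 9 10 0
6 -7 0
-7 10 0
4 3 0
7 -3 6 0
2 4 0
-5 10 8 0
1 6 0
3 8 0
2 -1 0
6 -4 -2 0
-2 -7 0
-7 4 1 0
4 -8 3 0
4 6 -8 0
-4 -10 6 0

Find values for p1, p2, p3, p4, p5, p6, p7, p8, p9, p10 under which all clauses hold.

p1=False, p2=True, p3=True, p4=True, p5=True, p6=True, p7=False, p8=False, p9=True, p10=True

Check each clause:
  1. (¬p8 ∨ ¬p10 ∨ p2) — ¬p8 is true.
  2. (¬p3 ∨ p4 ∨ p10) — p10 is true.
  3. (p3 ∨ ¬p5) — p3 is true.
  4. (¬p7 ∨ ¬p5 ∨ ¬p9) — ¬p7 is true.
  5. (p5 ∨ ¬p9) — p5 is true.
  6. (p9 ∨ p10 ∨ ¬p4) — p9 is true.
  7. (p6 ∨ ¬p7) — ¬p7 is true.
  8. (¬p7 ∨ p10) — ¬p7 is true.
  9. (p3 ∨ p4) — p3 is true.
  10. (¬p3 ∨ p6 ∨ p7) — p6 is true.
  11. (p2 ∨ p4) — p2 is true.
  12. (¬p5 ∨ p10 ∨ p8) — p10 is true.
  13. (p1 ∨ p6) — p6 is true.
  14. (p8 ∨ p3) — p3 is true.
  15. (¬p1 ∨ p2) — p2 is true.
  16. (p6 ∨ ¬p4 ∨ ¬p2) — p6 is true.
  17. (¬p7 ∨ ¬p2) — ¬p7 is true.
  18. (p4 ∨ p1 ∨ ¬p7) — p4 is true.
  19. (p4 ∨ p3 ∨ ¬p8) — ¬p8 is true.
  20. (p4 ∨ p6 ∨ ¬p8) — ¬p8 is true.
  21. (¬p4 ∨ p6 ∨ ¬p10) — p6 is true.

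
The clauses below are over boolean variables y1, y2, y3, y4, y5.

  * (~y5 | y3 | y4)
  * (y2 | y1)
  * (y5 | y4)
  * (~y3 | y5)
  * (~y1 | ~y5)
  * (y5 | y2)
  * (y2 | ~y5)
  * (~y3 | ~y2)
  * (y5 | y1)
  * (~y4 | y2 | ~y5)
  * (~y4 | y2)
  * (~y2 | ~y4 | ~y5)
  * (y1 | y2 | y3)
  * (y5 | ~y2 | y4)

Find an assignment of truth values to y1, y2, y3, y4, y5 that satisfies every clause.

y1 = True, y2 = True, y3 = False, y4 = True, y5 = False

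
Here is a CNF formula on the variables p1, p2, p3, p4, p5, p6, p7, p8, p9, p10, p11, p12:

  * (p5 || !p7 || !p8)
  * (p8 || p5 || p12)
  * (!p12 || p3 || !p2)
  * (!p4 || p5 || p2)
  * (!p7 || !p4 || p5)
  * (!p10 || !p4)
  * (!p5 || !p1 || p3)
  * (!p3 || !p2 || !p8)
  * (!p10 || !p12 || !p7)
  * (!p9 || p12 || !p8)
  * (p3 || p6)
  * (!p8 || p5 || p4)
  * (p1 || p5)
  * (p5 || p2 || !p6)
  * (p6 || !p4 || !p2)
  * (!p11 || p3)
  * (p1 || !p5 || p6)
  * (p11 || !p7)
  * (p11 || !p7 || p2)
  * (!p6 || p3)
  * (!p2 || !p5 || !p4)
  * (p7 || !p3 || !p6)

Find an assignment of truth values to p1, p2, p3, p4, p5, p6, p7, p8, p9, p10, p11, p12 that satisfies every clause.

p1 = T  p2 = T  p3 = T  p4 = F  p5 = T  p6 = F  p7 = F  p8 = F  p9 = F  p10 = T  p11 = F  p12 = F

p9 occurs only negated in the remaining clauses — set p9 = False.
Try p1 = True.
Set p2 = True and propagate.
For the remaining variables, p3 = True, p4 = False, p5 = True, p6 = False, p7 = False, p8 = False, p10 = True, p11 = False, p12 = False works.
Every clause has at least one true literal under this assignment.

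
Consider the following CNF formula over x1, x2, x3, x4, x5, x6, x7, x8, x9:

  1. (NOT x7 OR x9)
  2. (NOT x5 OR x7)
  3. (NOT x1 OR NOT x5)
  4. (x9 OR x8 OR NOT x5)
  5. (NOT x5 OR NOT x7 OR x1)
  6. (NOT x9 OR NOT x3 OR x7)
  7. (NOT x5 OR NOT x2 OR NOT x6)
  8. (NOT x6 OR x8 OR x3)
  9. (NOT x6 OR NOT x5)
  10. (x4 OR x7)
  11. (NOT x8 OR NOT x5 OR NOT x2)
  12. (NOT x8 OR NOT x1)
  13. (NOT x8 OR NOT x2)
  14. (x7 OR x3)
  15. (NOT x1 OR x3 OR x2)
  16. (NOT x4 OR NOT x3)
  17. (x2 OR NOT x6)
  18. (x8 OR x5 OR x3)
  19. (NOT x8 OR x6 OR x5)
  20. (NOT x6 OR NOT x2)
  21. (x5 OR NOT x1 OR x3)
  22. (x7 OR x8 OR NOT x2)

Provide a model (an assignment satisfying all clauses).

x1 = 1, x2 = 1, x3 = 1, x4 = 0, x5 = 0, x6 = 0, x7 = 1, x8 = 0, x9 = 1

Try x1 = True.
  then x5 is forced to False.
  then x8 is forced to False.
  then x3 is forced to True.
  then x4 is forced to False.
  then x7 is forced to True.
  then x9 is forced to True.
The remaining clauses are satisfied by x2 = True, x6 = False.
Every clause has at least one true literal under this assignment.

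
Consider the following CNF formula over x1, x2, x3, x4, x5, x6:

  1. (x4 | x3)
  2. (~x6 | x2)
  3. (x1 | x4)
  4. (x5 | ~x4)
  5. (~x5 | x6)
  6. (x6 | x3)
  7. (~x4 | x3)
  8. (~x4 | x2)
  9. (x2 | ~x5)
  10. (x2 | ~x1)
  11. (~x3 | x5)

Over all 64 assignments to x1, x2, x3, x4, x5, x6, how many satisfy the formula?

3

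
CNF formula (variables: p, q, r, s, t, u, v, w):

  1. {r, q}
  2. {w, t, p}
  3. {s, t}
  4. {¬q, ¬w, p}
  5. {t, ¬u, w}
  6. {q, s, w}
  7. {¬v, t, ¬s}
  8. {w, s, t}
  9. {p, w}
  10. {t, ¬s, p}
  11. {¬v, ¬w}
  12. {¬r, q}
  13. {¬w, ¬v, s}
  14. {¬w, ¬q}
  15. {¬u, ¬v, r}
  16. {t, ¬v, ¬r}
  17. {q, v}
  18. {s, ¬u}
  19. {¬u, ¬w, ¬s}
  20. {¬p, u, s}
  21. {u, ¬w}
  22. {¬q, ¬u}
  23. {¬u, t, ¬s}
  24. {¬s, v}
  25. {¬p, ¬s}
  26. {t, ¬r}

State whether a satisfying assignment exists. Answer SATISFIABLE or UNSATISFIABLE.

UNSATISFIABLE

s = True:
  propagation gives v=True, t=True, w=False, p=True; an empty clause results — contradiction.
s = False:
  propagation gives t=True, u=False, p=False, w=True; an empty clause results — contradiction.
Every branch closes, so no satisfying assignment exists.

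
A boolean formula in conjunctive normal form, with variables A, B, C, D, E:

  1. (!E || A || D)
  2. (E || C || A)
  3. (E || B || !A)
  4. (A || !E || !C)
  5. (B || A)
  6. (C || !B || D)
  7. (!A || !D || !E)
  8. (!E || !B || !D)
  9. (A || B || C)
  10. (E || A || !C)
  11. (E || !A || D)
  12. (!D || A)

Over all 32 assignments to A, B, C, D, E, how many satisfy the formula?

5

Satisfying assignments:
  A=1 B=0 C=0 D=0 E=1
  A=1 B=0 C=1 D=0 E=1
  A=1 B=1 C=0 D=1 E=0
  A=1 B=1 C=1 D=0 E=1
  A=1 B=1 C=1 D=1 E=0
That's 5 in total.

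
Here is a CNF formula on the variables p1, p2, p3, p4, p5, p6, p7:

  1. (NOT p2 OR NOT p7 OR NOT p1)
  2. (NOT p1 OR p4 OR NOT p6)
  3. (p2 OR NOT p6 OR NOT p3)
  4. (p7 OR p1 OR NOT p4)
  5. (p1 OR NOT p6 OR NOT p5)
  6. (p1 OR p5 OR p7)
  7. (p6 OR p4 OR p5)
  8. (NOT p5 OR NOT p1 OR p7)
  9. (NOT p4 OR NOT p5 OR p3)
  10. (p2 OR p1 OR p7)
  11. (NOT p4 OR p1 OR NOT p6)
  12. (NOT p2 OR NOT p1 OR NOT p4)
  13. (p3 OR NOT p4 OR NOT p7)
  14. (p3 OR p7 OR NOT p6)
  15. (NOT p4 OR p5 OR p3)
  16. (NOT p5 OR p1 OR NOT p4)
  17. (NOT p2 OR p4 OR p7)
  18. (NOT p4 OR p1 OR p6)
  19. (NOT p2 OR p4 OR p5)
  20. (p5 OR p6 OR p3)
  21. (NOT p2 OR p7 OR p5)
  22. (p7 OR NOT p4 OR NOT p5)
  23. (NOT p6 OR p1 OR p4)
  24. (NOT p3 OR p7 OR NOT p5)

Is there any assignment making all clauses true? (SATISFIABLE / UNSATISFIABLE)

SATISFIABLE

Try p1 = True.
Branch on p2: take p2 = False.
Set p3 = True and propagate.
  then p6 is forced to False.
The remaining clauses are satisfied by p4 = True, p5 = False, p7 = True.
Every clause has at least one true literal under this assignment.
So p1 = True  p2 = False  p3 = True  p4 = True  p5 = False  p6 = False  p7 = True is a satisfying assignment.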